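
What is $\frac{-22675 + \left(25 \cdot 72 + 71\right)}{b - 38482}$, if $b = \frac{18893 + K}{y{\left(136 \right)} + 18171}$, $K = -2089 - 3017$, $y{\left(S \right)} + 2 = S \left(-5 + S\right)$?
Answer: $\frac{748631940}{1384760983} \approx 0.54062$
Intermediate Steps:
$y{\left(S \right)} = -2 + S \left(-5 + S\right)$
$K = -5106$
$b = \frac{13787}{35985}$ ($b = \frac{18893 - 5106}{\left(-2 + 136^{2} - 680\right) + 18171} = \frac{13787}{\left(-2 + 18496 - 680\right) + 18171} = \frac{13787}{17814 + 18171} = \frac{13787}{35985} \approx 0.38313$)
$\frac{-22675 + \left(25 \cdot 72 + 71\right)}{b - 38482} = \frac{-22675 + \left(25 \cdot 72 + 71\right)}{\frac{13787}{35985} - 38482} = \frac{-22675 + \left(1800 + 71\right)}{- \frac{1384760983}{35985}} = \left(-22675 + 1871\right) \left(- \frac{35985}{1384760983}\right) = \left(-20804\right) \left(- \frac{35985}{1384760983}\right) = \frac{748631940}{1384760983}$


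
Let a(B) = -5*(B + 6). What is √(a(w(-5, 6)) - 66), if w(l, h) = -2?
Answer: I*√86 ≈ 9.2736*I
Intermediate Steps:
a(B) = -30 - 5*B (a(B) = -5*(6 + B) = -30 - 5*B)
√(a(w(-5, 6)) - 66) = √((-30 - 5*(-2)) - 66) = √((-30 + 10) - 66) = √(-20 - 66) = √(-86) = I*√86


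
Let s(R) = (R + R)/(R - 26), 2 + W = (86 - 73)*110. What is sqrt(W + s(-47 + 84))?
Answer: sqrt(173602)/11 ≈ 37.878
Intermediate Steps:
W = 1428 (W = -2 + (86 - 73)*110 = -2 + 13*110 = -2 + 1430 = 1428)
s(R) = 2*R/(-26 + R) (s(R) = (2*R)/(-26 + R) = 2*R/(-26 + R))
sqrt(W + s(-47 + 84)) = sqrt(1428 + 2*(-47 + 84)/(-26 + (-47 + 84))) = sqrt(1428 + 2*37/(-26 + 37)) = sqrt(1428 + 2*37/11) = sqrt(1428 + 2*37*(1/11)) = sqrt(1428 + 74/11) = sqrt(15782/11) = sqrt(173602)/11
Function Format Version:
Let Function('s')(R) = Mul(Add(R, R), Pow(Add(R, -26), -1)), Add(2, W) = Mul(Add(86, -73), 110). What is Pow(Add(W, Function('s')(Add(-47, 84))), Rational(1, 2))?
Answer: Mul(Rational(1, 11), Pow(173602, Rational(1, 2))) ≈ 37.878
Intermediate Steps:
W = 1428 (W = Add(-2, Mul(Add(86, -73), 110)) = Add(-2, Mul(13, 110)) = Add(-2, 1430) = 1428)
Function('s')(R) = Mul(2, R, Pow(Add(-26, R), -1)) (Function('s')(R) = Mul(Mul(2, R), Pow(Add(-26, R), -1)) = Mul(2, R, Pow(Add(-26, R), -1)))
Pow(Add(W, Function('s')(Add(-47, 84))), Rational(1, 2)) = Pow(Add(1428, Mul(2, Add(-47, 84), Pow(Add(-26, Add(-47, 84)), -1))), Rational(1, 2)) = Pow(Add(1428, Mul(2, 37, Pow(Add(-26, 37), -1))), Rational(1, 2)) = Pow(Add(1428, Mul(2, 37, Pow(11, -1))), Rational(1, 2)) = Pow(Add(1428, Mul(2, 37, Rational(1, 11))), Rational(1, 2)) = Pow(Add(1428, Rational(74, 11)), Rational(1, 2)) = Pow(Rational(15782, 11), Rational(1, 2)) = Mul(Rational(1, 11), Pow(173602, Rational(1, 2)))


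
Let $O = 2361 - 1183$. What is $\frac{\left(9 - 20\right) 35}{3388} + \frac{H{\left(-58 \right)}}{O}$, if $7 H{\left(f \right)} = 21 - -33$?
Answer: $- \frac{19427}{181412} \approx -0.10709$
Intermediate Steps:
$H{\left(f \right)} = \frac{54}{7}$ ($H{\left(f \right)} = \frac{21 - -33}{7} = \frac{21 + 33}{7} = \frac{1}{7} \cdot 54 = \frac{54}{7}$)
$O = 1178$ ($O = 2361 - 1183 = 1178$)
$\frac{\left(9 - 20\right) 35}{3388} + \frac{H{\left(-58 \right)}}{O} = \frac{\left(9 - 20\right) 35}{3388} + \frac{54}{7 \cdot 1178} = \left(-11\right) 35 \cdot \frac{1}{3388} + \frac{54}{7} \cdot \frac{1}{1178} = \left(-385\right) \frac{1}{3388} + \frac{27}{4123} = - \frac{5}{44} + \frac{27}{4123} = - \frac{19427}{181412}$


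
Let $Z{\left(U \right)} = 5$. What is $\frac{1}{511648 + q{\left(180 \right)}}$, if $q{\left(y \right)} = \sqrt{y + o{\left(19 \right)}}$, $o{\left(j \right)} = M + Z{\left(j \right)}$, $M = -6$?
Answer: $\frac{511648}{261783675725} - \frac{\sqrt{179}}{261783675725} \approx 1.9544 \cdot 10^{-6}$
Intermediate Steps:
$o{\left(j \right)} = -1$ ($o{\left(j \right)} = -6 + 5 = -1$)
$q{\left(y \right)} = \sqrt{-1 + y}$ ($q{\left(y \right)} = \sqrt{y - 1} = \sqrt{-1 + y}$)
$\frac{1}{511648 + q{\left(180 \right)}} = \frac{1}{511648 + \sqrt{-1 + 180}} = \frac{1}{511648 + \sqrt{179}}$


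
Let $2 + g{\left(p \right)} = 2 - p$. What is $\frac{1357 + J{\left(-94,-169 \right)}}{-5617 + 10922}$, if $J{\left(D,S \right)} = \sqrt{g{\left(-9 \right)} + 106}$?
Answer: $\frac{1357}{5305} + \frac{\sqrt{115}}{5305} \approx 0.25782$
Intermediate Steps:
$g{\left(p \right)} = - p$ ($g{\left(p \right)} = -2 - \left(-2 + p\right) = - p$)
$J{\left(D,S \right)} = \sqrt{115}$ ($J{\left(D,S \right)} = \sqrt{\left(-1\right) \left(-9\right) + 106} = \sqrt{9 + 106} = \sqrt{115}$)
$\frac{1357 + J{\left(-94,-169 \right)}}{-5617 + 10922} = \frac{1357 + \sqrt{115}}{-5617 + 10922} = \frac{1357 + \sqrt{115}}{5305} = \left(1357 + \sqrt{115}\right) \frac{1}{5305} = \frac{1357}{5305} + \frac{\sqrt{115}}{5305}$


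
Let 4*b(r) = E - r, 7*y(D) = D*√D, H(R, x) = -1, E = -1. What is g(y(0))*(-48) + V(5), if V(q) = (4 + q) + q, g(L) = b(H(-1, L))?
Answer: 14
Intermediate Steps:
y(D) = D^(3/2)/7 (y(D) = (D*√D)/7 = D^(3/2)/7)
b(r) = -¼ - r/4 (b(r) = (-1 - r)/4 = -¼ - r/4)
g(L) = 0 (g(L) = -¼ - ¼*(-1) = -¼ + ¼ = 0)
V(q) = 4 + 2*q
g(y(0))*(-48) + V(5) = 0*(-48) + (4 + 2*5) = 0 + (4 + 10) = 0 + 14 = 14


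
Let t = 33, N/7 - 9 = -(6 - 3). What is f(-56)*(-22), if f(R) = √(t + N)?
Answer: -110*√3 ≈ -190.53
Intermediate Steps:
N = 42 (N = 63 + 7*(-(6 - 3)) = 63 + 7*(-1*3) = 63 + 7*(-3) = 63 - 21 = 42)
f(R) = 5*√3 (f(R) = √(33 + 42) = √75 = 5*√3)
f(-56)*(-22) = (5*√3)*(-22) = -110*√3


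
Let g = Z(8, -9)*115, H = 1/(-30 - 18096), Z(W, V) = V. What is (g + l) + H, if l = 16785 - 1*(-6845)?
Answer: 409556969/18126 ≈ 22595.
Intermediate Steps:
H = -1/18126 (H = 1/(-18126) = -1/18126 ≈ -5.5169e-5)
l = 23630 (l = 16785 + 6845 = 23630)
g = -1035 (g = -9*115 = -1035)
(g + l) + H = (-1035 + 23630) - 1/18126 = 22595 - 1/18126 = 409556969/18126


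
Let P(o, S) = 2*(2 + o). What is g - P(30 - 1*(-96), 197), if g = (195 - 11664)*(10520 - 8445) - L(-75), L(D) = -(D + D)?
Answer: -23798581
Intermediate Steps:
P(o, S) = 4 + 2*o
L(D) = -2*D
g = -23798325 (g = (195 - 11664)*(10520 - 8445) - (-2)*(-75) = -11469*2075 - 1*150 = -23798175 - 150 = -23798325)
g - P(30 - 1*(-96), 197) = -23798325 - (4 + 2*(30 - 1*(-96))) = -23798325 - (4 + 2*(30 + 96)) = -23798325 - (4 + 2*126) = -23798325 - (4 + 252) = -23798325 - 1*256 = -23798325 - 256 = -23798581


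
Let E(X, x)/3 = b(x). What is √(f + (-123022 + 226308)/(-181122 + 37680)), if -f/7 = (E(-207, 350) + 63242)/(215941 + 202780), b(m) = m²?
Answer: I*√793744159597669021573/10010362947 ≈ 2.8144*I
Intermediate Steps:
E(X, x) = 3*x²
f = -3015194/418721 (f = -7*(3*350² + 63242)/(215941 + 202780) = -7*(3*122500 + 63242)/418721 = -7*(367500 + 63242)/418721 = -3015194/418721 ≈ -7.2010)
√(f + (-123022 + 226308)/(-181122 + 37680)) = √(-3015194/418721 + (-123022 + 226308)/(-181122 + 37680)) = √(-3015194/418721 + 103286/(-143442)) = √(-3015194/418721 + 103286*(-1/143442)) = √(-3015194/418721 - 51643/71721) = √(-237876737477/30031088841) = I*√793744159597669021573/10010362947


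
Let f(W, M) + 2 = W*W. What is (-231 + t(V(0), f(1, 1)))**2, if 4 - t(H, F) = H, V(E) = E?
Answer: 51529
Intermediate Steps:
f(W, M) = -2 + W**2 (f(W, M) = -2 + W*W = -2 + W**2)
t(H, F) = 4 - H
(-231 + t(V(0), f(1, 1)))**2 = (-231 + (4 - 1*0))**2 = (-231 + (4 + 0))**2 = (-231 + 4)**2 = (-227)**2 = 51529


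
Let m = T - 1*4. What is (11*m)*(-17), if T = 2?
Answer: 374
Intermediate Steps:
m = -2 (m = 2 - 1*4 = 2 - 4 = -2)
(11*m)*(-17) = (11*(-2))*(-17) = -22*(-17) = 374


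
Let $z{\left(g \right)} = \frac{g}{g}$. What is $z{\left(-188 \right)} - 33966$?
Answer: $-33965$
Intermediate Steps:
$z{\left(g \right)} = 1$
$z{\left(-188 \right)} - 33966 = 1 - 33966 = -33965$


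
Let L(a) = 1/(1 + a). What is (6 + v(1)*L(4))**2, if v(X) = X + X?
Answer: 1024/25 ≈ 40.960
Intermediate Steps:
v(X) = 2*X
(6 + v(1)*L(4))**2 = (6 + (2*1)/(1 + 4))**2 = (6 + 2/5)**2 = (32/5)**2 = 1024/25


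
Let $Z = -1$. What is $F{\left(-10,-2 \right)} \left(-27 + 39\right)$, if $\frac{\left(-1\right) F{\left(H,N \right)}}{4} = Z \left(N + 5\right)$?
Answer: $144$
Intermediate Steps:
$F{\left(H,N \right)} = 20 + 4 N$ ($F{\left(H,N \right)} = - 4 \left(- (N + 5)\right) = - 4 \left(- (5 + N)\right) = - 4 \left(-5 - N\right) = 20 + 4 N$)
$F{\left(-10,-2 \right)} \left(-27 + 39\right) = \left(20 + 4 \left(-2\right)\right) \left(-27 + 39\right) = \left(20 - 8\right) 12 = 12 \cdot 12 = 144$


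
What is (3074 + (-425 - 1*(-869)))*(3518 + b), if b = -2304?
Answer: 4270852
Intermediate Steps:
(3074 + (-425 - 1*(-869)))*(3518 + b) = (3074 + (-425 - 1*(-869)))*(3518 - 2304) = (3074 + (-425 + 869))*1214 = (3074 + 444)*1214 = 3518*1214 = 4270852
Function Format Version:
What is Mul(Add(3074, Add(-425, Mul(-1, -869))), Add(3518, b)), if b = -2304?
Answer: 4270852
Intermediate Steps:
Mul(Add(3074, Add(-425, Mul(-1, -869))), Add(3518, b)) = Mul(Add(3074, Add(-425, Mul(-1, -869))), Add(3518, -2304)) = Mul(Add(3074, Add(-425, 869)), 1214) = Mul(Add(3074, 444), 1214) = Mul(3518, 1214) = 4270852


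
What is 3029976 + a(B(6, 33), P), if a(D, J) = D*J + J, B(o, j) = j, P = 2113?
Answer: 3101818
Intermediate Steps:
a(D, J) = J + D*J
3029976 + a(B(6, 33), P) = 3029976 + 2113*(1 + 33) = 3029976 + 2113*34 = 3029976 + 71842 = 3101818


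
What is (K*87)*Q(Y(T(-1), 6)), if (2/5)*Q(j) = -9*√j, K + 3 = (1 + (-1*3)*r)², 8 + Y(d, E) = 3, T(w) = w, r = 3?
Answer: -238815*I*√5/2 ≈ -2.67e+5*I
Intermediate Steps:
Y(d, E) = -5 (Y(d, E) = -8 + 3 = -5)
K = 61 (K = -3 + (1 - 1*3*3)² = -3 + (1 - 3*3)² = -3 + (1 - 9)² = -3 + (-8)² = -3 + 64 = 61)
Q(j) = -45*√j/2 (Q(j) = 5*(-9*√j)/2 = -45*√j/2)
(K*87)*Q(Y(T(-1), 6)) = (61*87)*(-45*I*√5/2) = 5307*(-45*I*√5/2) = -238815*I*√5/2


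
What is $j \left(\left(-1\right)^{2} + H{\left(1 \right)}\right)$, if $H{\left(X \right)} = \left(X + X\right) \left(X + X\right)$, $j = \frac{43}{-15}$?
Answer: $- \frac{43}{3} \approx -14.333$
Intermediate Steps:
$j = - \frac{43}{15}$ ($j = 43 \left(- \frac{1}{15}\right) = - \frac{43}{15} \approx -2.8667$)
$H{\left(X \right)} = 4 X^{2}$ ($H{\left(X \right)} = 2 X 2 X = 4 X^{2}$)
$j \left(\left(-1\right)^{2} + H{\left(1 \right)}\right) = - \frac{43 \left(\left(-1\right)^{2} + 4 \cdot 1^{2}\right)}{15} = - \frac{43 \left(1 + 4 \cdot 1\right)}{15} = - \frac{43 \left(1 + 4\right)}{15} = \left(- \frac{43}{15}\right) 5 = - \frac{43}{3}$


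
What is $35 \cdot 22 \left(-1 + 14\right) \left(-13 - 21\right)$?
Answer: $-340340$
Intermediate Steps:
$35 \cdot 22 \left(-1 + 14\right) \left(-13 - 21\right) = 770 \cdot 13 \left(-34\right) = 770 \left(-442\right) = -340340$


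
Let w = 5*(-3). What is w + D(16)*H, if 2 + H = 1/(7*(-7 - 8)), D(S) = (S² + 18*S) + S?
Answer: -3421/3 ≈ -1140.3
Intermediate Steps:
D(S) = S² + 19*S
w = -15
H = -211/105 (H = -2 + 1/(7*(-7 - 8)) = -2 + 1/(7*(-15)) = -2 + 1/(-105) = -2 - 1/105 = -211/105 ≈ -2.0095)
w + D(16)*H = -15 + (16*(19 + 16))*(-211/105) = -15 + (16*35)*(-211/105) = -15 + 560*(-211/105) = -15 - 3376/3 = -3421/3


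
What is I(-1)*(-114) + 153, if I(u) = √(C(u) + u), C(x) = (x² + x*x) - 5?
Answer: 153 - 228*I ≈ 153.0 - 228.0*I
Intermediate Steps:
C(x) = -5 + 2*x² (C(x) = (x² + x²) - 5 = 2*x² - 5 = -5 + 2*x²)
I(u) = √(-5 + u + 2*u²) (I(u) = √((-5 + 2*u²) + u) = √(-5 + u + 2*u²))
I(-1)*(-114) + 153 = √(-5 - 1 + 2*(-1)²)*(-114) + 153 = √(-5 - 1 + 2*1)*(-114) + 153 = √(-5 - 1 + 2)*(-114) + 153 = √(-4)*(-114) + 153 = (2*I)*(-114) + 153 = -228*I + 153 = 153 - 228*I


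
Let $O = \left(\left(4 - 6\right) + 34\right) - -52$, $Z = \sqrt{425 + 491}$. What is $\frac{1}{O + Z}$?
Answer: $\frac{21}{1535} - \frac{\sqrt{229}}{3070} \approx 0.0087515$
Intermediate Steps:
$Z = 2 \sqrt{229}$ ($Z = \sqrt{916} = 2 \sqrt{229} \approx 30.266$)
$O = 84$ ($O = \left(-2 + 34\right) + 52 = 32 + 52 = 84$)
$\frac{1}{O + Z} = \frac{1}{84 + 2 \sqrt{229}}$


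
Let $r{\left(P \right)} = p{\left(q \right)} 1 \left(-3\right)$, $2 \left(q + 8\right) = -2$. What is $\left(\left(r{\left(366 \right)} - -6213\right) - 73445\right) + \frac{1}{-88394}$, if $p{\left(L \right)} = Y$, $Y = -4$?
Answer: $- \frac{5941844681}{88394} \approx -67220.0$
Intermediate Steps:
$q = -9$ ($q = -8 + \frac{1}{2} \left(-2\right) = -8 - 1 = -9$)
$p{\left(L \right)} = -4$
$r{\left(P \right)} = 12$ ($r{\left(P \right)} = \left(-4\right) 1 \left(-3\right) = \left(-4\right) \left(-3\right) = 12$)
$\left(\left(r{\left(366 \right)} - -6213\right) - 73445\right) + \frac{1}{-88394} = \left(\left(12 - -6213\right) - 73445\right) + \frac{1}{-88394} = \left(\left(12 + 6213\right) - 73445\right) - \frac{1}{88394} = \left(6225 - 73445\right) - \frac{1}{88394} = -67220 - \frac{1}{88394} = - \frac{5941844681}{88394}$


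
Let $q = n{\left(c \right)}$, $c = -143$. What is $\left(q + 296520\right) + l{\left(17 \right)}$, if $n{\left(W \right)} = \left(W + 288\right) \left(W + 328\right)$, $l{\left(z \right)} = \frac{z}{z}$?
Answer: $323346$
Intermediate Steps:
$l{\left(z \right)} = 1$
$n{\left(W \right)} = \left(288 + W\right) \left(328 + W\right)$
$q = 26825$ ($q = 94464 + \left(-143\right)^{2} + 616 \left(-143\right) = 94464 + 20449 - 88088 = 26825$)
$\left(q + 296520\right) + l{\left(17 \right)} = \left(26825 + 296520\right) + 1 = 323345 + 1 = 323346$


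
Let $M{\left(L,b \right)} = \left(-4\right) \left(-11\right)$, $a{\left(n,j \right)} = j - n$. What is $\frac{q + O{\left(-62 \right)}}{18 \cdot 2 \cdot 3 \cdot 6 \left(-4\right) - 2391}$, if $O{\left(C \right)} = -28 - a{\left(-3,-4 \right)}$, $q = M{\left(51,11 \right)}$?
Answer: $- \frac{17}{4983} \approx -0.0034116$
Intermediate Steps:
$M{\left(L,b \right)} = 44$
$q = 44$
$O{\left(C \right)} = -27$ ($O{\left(C \right)} = -28 - \left(-4 - -3\right) = -28 - \left(-4 + 3\right) = -28 - -1 = -28 + 1 = -27$)
$\frac{q + O{\left(-62 \right)}}{18 \cdot 2 \cdot 3 \cdot 6 \left(-4\right) - 2391} = \frac{44 - 27}{18 \cdot 2 \cdot 3 \cdot 6 \left(-4\right) - 2391} = \frac{17}{36 \cdot 18 \left(-4\right) - 2391} = \frac{17}{36 \left(-72\right) - 2391} = \frac{17}{-2592 - 2391} = \frac{17}{-4983} = 17 \left(- \frac{1}{4983}\right) = - \frac{17}{4983}$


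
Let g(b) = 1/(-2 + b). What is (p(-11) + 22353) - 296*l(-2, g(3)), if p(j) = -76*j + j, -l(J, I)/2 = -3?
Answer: 21402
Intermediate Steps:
l(J, I) = 6 (l(J, I) = -2*(-3) = 6)
p(j) = -75*j
(p(-11) + 22353) - 296*l(-2, g(3)) = (-75*(-11) + 22353) - 296*6 = (825 + 22353) - 1776 = 23178 - 1776 = 21402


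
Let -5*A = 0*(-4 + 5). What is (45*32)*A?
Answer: 0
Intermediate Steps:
A = 0 (A = -0*(-4 + 5) = -0 = -1/5*0 = 0)
(45*32)*A = (45*32)*0 = 1440*0 = 0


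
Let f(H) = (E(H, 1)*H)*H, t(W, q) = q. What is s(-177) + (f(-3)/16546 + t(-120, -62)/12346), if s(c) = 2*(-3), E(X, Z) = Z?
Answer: -613288117/102138458 ≈ -6.0045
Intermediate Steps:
s(c) = -6
f(H) = H**2 (f(H) = (1*H)*H = H*H = H**2)
s(-177) + (f(-3)/16546 + t(-120, -62)/12346) = -6 + ((-3)**2/16546 - 62/12346) = -6 + (9*(1/16546) - 62*1/12346) = -6 + (9/16546 - 31/6173) = -6 - 457369/102138458 = -613288117/102138458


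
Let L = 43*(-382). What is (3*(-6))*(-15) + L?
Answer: -16156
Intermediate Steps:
L = -16426
(3*(-6))*(-15) + L = (3*(-6))*(-15) - 16426 = -18*(-15) - 16426 = 270 - 16426 = -16156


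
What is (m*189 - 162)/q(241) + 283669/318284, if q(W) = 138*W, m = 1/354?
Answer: 23066225833/26022661127 ≈ 0.88639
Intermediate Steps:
m = 1/354 ≈ 0.0028249
(m*189 - 162)/q(241) + 283669/318284 = ((1/354)*189 - 162)/((138*241)) + 283669/318284 = (63/118 - 162)/33258 + 283669*(1/318284) = -19053/118*1/33258 + 283669/318284 = -6351/1308148 + 283669/318284 = 23066225833/26022661127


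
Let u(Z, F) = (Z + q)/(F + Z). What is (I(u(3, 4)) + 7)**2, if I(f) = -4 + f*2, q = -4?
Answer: 361/49 ≈ 7.3673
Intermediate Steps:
u(Z, F) = (-4 + Z)/(F + Z) (u(Z, F) = (Z - 4)/(F + Z) = (-4 + Z)/(F + Z))
I(f) = -4 + 2*f
(I(u(3, 4)) + 7)**2 = ((-4 + 2*((-4 + 3)/(4 + 3))) + 7)**2 = ((-4 + 2*(-1/7)) + 7)**2 = ((-4 - 2/7) + 7)**2 = (-30/7 + 7)**2 = (19/7)**2 = 361/49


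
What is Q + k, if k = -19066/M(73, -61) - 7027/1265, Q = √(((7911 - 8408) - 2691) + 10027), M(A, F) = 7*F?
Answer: 21117961/540155 + √6839 ≈ 121.79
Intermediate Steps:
Q = √6839 (Q = √((-497 - 2691) + 10027) = √(-3188 + 10027) = √6839 ≈ 82.698)
k = 21117961/540155 (k = -19066/(7*(-61)) - 7027/1265 = -19066/(-427) - 7027*1/1265 = -19066*(-1/427) - 7027/1265 = 19066/427 - 7027/1265 = 21117961/540155 ≈ 39.096)
Q + k = √6839 + 21117961/540155 = 21117961/540155 + √6839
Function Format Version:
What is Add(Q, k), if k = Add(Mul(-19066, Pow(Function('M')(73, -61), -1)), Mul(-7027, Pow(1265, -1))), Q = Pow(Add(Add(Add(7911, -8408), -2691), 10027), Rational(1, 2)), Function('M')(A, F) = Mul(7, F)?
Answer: Add(Rational(21117961, 540155), Pow(6839, Rational(1, 2))) ≈ 121.79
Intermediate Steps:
Q = Pow(6839, Rational(1, 2)) (Q = Pow(Add(Add(-497, -2691), 10027), Rational(1, 2)) = Pow(Add(-3188, 10027), Rational(1, 2)) = Pow(6839, Rational(1, 2)) ≈ 82.698)
k = Rational(21117961, 540155) (k = Add(Mul(-19066, Pow(Mul(7, -61), -1)), Mul(-7027, Pow(1265, -1))) = Add(Mul(-19066, Pow(-427, -1)), Mul(-7027, Rational(1, 1265))) = Add(Mul(-19066, Rational(-1, 427)), Rational(-7027, 1265)) = Add(Rational(19066, 427), Rational(-7027, 1265)) = Rational(21117961, 540155) ≈ 39.096)
Add(Q, k) = Add(Pow(6839, Rational(1, 2)), Rational(21117961, 540155)) = Add(Rational(21117961, 540155), Pow(6839, Rational(1, 2)))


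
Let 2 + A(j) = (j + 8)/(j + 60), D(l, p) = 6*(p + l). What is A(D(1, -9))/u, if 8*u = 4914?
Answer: -64/7371 ≈ -0.0086827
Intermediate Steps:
u = 2457/4 (u = (⅛)*4914 = 2457/4 ≈ 614.25)
D(l, p) = 6*l + 6*p (D(l, p) = 6*(l + p) = 6*l + 6*p)
A(j) = -2 + (8 + j)/(60 + j) (A(j) = -2 + (j + 8)/(j + 60) = -2 + (8 + j)/(60 + j))
A(D(1, -9))/u = ((-112 - (6*1 + 6*(-9)))/(60 + (6*1 + 6*(-9))))/(2457/4) = ((-112 - (6 - 54))/(60 + (6 - 54)))*(4/2457) = ((-112 - 1*(-48))/(60 - 48))*(4/2457) = ((-112 + 48)/12)*(4/2457) = ((1/12)*(-64))*(4/2457) = -16/3*4/2457 = -64/7371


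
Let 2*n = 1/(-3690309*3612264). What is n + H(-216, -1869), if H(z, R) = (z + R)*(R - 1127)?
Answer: 166540582495764832319/26660740699152 ≈ 6.2467e+6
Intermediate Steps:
H(z, R) = (-1127 + R)*(R + z) (H(z, R) = (R + z)*(-1127 + R) = (-1127 + R)*(R + z))
n = -1/26660740699152 (n = (1/(-3690309*3612264))/2 = (-1/3690309*1/3612264)/2 = (½)*(-1/13330370349576) = -1/26660740699152 ≈ -3.7508e-14)
n + H(-216, -1869) = -1/26660740699152 + ((-1869)² - 1127*(-1869) - 1127*(-216) - 1869*(-216)) = -1/26660740699152 + (3493161 + 2106363 + 243432 + 403704) = -1/26660740699152 + 6246660 = 166540582495764832319/26660740699152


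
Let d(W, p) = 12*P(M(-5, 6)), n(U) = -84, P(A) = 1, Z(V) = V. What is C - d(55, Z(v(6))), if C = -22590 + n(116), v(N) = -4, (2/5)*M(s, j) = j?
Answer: -22686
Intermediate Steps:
M(s, j) = 5*j/2
d(W, p) = 12 (d(W, p) = 12*1 = 12)
C = -22674 (C = -22590 - 84 = -22674)
C - d(55, Z(v(6))) = -22674 - 1*12 = -22674 - 12 = -22686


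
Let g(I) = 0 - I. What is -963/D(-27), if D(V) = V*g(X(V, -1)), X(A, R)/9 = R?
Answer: 107/27 ≈ 3.9630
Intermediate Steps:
X(A, R) = 9*R
g(I) = -I
D(V) = 9*V (D(V) = V*(-9*(-1)) = V*(-1*(-9)) = V*9 = 9*V)
-963/D(-27) = -963/(9*(-27)) = -963/(-243) = -963*(-1/243) = 107/27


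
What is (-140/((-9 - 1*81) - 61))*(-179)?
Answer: -25060/151 ≈ -165.96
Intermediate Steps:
(-140/((-9 - 1*81) - 61))*(-179) = (-140/((-9 - 81) - 61))*(-179) = (-140/(-90 - 61))*(-179) = (-140/(-151))*(-179) = -1/151*(-140)*(-179) = (140/151)*(-179) = -25060/151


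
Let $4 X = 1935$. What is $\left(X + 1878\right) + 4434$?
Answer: $\frac{27183}{4} \approx 6795.8$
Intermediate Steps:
$X = \frac{1935}{4}$ ($X = \frac{1}{4} \cdot 1935 = \frac{1935}{4} \approx 483.75$)
$\left(X + 1878\right) + 4434 = \left(\frac{1935}{4} + 1878\right) + 4434 = \frac{9447}{4} + 4434 = \frac{27183}{4}$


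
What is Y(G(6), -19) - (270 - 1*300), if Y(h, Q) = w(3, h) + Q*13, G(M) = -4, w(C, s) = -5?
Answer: -222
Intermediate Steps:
Y(h, Q) = -5 + 13*Q (Y(h, Q) = -5 + Q*13 = -5 + 13*Q)
Y(G(6), -19) - (270 - 1*300) = (-5 + 13*(-19)) - (270 - 1*300) = (-5 - 247) - (270 - 300) = -252 - 1*(-30) = -252 + 30 = -222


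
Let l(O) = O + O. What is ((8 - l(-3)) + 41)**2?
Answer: 3025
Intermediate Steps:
l(O) = 2*O
((8 - l(-3)) + 41)**2 = ((8 - 2*(-3)) + 41)**2 = ((8 - 1*(-6)) + 41)**2 = ((8 + 6) + 41)**2 = (14 + 41)**2 = 55**2 = 3025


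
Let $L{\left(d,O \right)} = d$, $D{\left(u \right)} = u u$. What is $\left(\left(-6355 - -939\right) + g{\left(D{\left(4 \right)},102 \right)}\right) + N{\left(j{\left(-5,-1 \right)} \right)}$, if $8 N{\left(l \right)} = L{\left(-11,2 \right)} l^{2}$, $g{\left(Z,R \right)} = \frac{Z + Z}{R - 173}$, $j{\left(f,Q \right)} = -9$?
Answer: $- \frac{3139805}{568} \approx -5527.8$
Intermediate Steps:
$D{\left(u \right)} = u^{2}$
$g{\left(Z,R \right)} = \frac{2 Z}{-173 + R}$
$N{\left(l \right)} = - \frac{11 l^{2}}{8}$ ($N{\left(l \right)} = \frac{\left(-11\right) l^{2}}{8} = - \frac{11 l^{2}}{8}$)
$\left(\left(-6355 - -939\right) + g{\left(D{\left(4 \right)},102 \right)}\right) + N{\left(j{\left(-5,-1 \right)} \right)} = \left(\left(-6355 - -939\right) + \frac{2 \cdot 4^{2}}{-173 + 102}\right) - \frac{11 \left(-9\right)^{2}}{8} = \left(\left(-6355 + 939\right) + 2 \cdot 16 \frac{1}{-71}\right) - \frac{891}{8} = \left(-5416 + 2 \cdot 16 \left(- \frac{1}{71}\right)\right) - \frac{891}{8} = \left(-5416 - \frac{32}{71}\right) - \frac{891}{8} = - \frac{384568}{71} - \frac{891}{8} = - \frac{3139805}{568}$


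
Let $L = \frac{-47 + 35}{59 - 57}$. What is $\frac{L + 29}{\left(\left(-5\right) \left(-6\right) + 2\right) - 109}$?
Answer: $- \frac{23}{77} \approx -0.2987$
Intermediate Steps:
$L = -6$ ($L = - \frac{12}{2} = \left(-12\right) \frac{1}{2} = -6$)
$\frac{L + 29}{\left(\left(-5\right) \left(-6\right) + 2\right) - 109} = \frac{-6 + 29}{\left(\left(-5\right) \left(-6\right) + 2\right) - 109} = \frac{23}{\left(30 + 2\right) - 109} = \frac{23}{32 - 109} = \frac{23}{-77} = 23 \left(- \frac{1}{77}\right) = - \frac{23}{77}$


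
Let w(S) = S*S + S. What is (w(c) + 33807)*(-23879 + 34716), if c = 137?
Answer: 571250781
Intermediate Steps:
w(S) = S + S**2 (w(S) = S**2 + S = S + S**2)
(w(c) + 33807)*(-23879 + 34716) = (137*(1 + 137) + 33807)*(-23879 + 34716) = (137*138 + 33807)*10837 = (18906 + 33807)*10837 = 52713*10837 = 571250781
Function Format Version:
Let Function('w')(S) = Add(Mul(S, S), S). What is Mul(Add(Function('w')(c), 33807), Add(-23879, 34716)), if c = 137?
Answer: 571250781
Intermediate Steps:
Function('w')(S) = Add(S, Pow(S, 2)) (Function('w')(S) = Add(Pow(S, 2), S) = Add(S, Pow(S, 2)))
Mul(Add(Function('w')(c), 33807), Add(-23879, 34716)) = Mul(Add(Mul(137, Add(1, 137)), 33807), Add(-23879, 34716)) = Mul(Add(Mul(137, 138), 33807), 10837) = Mul(Add(18906, 33807), 10837) = Mul(52713, 10837) = 571250781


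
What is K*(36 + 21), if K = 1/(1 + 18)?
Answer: 3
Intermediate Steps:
K = 1/19 ≈ 0.052632
K*(36 + 21) = (36 + 21)/19 = (1/19)*57 = 3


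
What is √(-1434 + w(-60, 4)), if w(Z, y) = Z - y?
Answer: I*√1498 ≈ 38.704*I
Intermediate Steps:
√(-1434 + w(-60, 4)) = √(-1434 + (-60 - 1*4)) = √(-1434 + (-60 - 4)) = √(-1434 - 64) = √(-1498) = I*√1498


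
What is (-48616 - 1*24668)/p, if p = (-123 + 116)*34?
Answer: 36642/119 ≈ 307.92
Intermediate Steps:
p = -238 (p = -7*34 = -238)
(-48616 - 1*24668)/p = (-48616 - 1*24668)/(-238) = (-48616 - 24668)*(-1/238) = -73284*(-1/238) = 36642/119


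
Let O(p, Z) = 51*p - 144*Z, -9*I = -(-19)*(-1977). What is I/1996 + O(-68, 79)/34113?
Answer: 112747667/68089548 ≈ 1.6559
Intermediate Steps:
I = 12521/3 (I = -(-1)*(-19*(-1977))/9 = -(-1)*37563/9 = -1/9*(-37563) = 12521/3 ≈ 4173.7)
O(p, Z) = -144*Z + 51*p
I/1996 + O(-68, 79)/34113 = (12521/3)/1996 + (-144*79 + 51*(-68))/34113 = (12521/3)*(1/1996) + (-11376 - 3468)*(1/34113) = 12521/5988 - 14844*1/34113 = 12521/5988 - 4948/11371 = 112747667/68089548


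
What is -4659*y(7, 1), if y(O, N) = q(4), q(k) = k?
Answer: -18636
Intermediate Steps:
y(O, N) = 4
-4659*y(7, 1) = -4659*4 = -18636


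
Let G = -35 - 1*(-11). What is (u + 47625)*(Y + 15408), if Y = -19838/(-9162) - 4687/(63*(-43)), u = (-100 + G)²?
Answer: 10378642987750/10689 ≈ 9.7096e+8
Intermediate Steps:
G = -24 (G = -35 + 11 = -24)
u = 15376 (u = (-100 - 24)² = (-124)² = 15376)
Y = 41638/10689 (Y = -19838*(-1/9162) - 4687/(-2709) = 9919/4581 - 4687*(-1/2709) = 9919/4581 + 109/63 = 41638/10689 ≈ 3.8954)
(u + 47625)*(Y + 15408) = (15376 + 47625)*(41638/10689 + 15408) = 63001*(164737750/10689) = 10378642987750/10689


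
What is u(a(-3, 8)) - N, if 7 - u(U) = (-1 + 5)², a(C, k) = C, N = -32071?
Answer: 32062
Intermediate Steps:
u(U) = -9 (u(U) = 7 - (-1 + 5)² = 7 - 1*4² = 7 - 1*16 = 7 - 16 = -9)
u(a(-3, 8)) - N = -9 - 1*(-32071) = -9 + 32071 = 32062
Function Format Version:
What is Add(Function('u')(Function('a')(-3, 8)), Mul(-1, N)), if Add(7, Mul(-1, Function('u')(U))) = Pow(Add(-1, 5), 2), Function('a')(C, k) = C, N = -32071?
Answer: 32062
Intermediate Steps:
Function('u')(U) = -9 (Function('u')(U) = Add(7, Mul(-1, Pow(Add(-1, 5), 2))) = Add(7, Mul(-1, Pow(4, 2))) = Add(7, Mul(-1, 16)) = Add(7, -16) = -9)
Add(Function('u')(Function('a')(-3, 8)), Mul(-1, N)) = Add(-9, Mul(-1, -32071)) = Add(-9, 32071) = 32062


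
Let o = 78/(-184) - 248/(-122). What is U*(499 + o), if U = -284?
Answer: -199468607/1403 ≈ -1.4217e+5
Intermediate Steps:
o = 9029/5612 (o = 78*(-1/184) - 248*(-1/122) = -39/92 + 124/61 = 9029/5612 ≈ 1.6089)
U*(499 + o) = -284*(499 + 9029/5612) = -284*2809417/5612 = -199468607/1403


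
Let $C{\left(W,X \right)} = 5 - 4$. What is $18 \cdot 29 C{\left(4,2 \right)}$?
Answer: $522$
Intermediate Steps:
$C{\left(W,X \right)} = 1$ ($C{\left(W,X \right)} = 5 - 4 = 1$)
$18 \cdot 29 C{\left(4,2 \right)} = 18 \cdot 29 \cdot 1 = 522 \cdot 1 = 522$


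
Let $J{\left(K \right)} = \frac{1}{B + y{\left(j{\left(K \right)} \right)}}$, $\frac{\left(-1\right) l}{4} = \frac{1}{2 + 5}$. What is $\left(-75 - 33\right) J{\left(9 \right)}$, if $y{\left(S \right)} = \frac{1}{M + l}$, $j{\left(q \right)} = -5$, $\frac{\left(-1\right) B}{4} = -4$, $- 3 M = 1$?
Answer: $- \frac{2052}{283} \approx -7.2509$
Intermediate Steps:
$M = - \frac{1}{3}$ ($M = \left(- \frac{1}{3}\right) 1 = - \frac{1}{3} \approx -0.33333$)
$B = 16$ ($B = \left(-4\right) \left(-4\right) = 16$)
$l = - \frac{4}{7}$ ($l = - \frac{4}{2 + 5} = - \frac{4}{7} \approx -0.57143$)
$y{\left(S \right)} = - \frac{21}{19}$ ($y{\left(S \right)} = \frac{1}{- \frac{1}{3} - \frac{4}{7}} = \frac{1}{- \frac{19}{21}} = - \frac{21}{19}$)
$J{\left(K \right)} = \frac{19}{283}$ ($J{\left(K \right)} = \frac{1}{16 - \frac{21}{19}} = \frac{1}{\frac{283}{19}} = \frac{19}{283}$)
$\left(-75 - 33\right) J{\left(9 \right)} = \left(-75 - 33\right) \frac{19}{283} = \left(-108\right) \frac{19}{283} = - \frac{2052}{283}$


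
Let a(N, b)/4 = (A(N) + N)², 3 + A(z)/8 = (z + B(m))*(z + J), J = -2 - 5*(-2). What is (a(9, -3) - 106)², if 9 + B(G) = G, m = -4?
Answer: 1562045033124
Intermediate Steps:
B(G) = -9 + G
J = 8 (J = -2 - 1*(-10) = -2 + 10 = 8)
A(z) = -24 + 8*(-13 + z)*(8 + z) (A(z) = -24 + 8*((z + (-9 - 4))*(z + 8)) = -24 + 8*((z - 13)*(8 + z)) = -24 + 8*((-13 + z)*(8 + z)) = -24 + 8*(-13 + z)*(8 + z))
a(N, b) = 4*(-856 - 39*N + 8*N²)² (a(N, b) = 4*((-856 - 40*N + 8*N²) + N)² = 4*(-856 - 39*N + 8*N²)²)
(a(9, -3) - 106)² = (4*(856 - 8*9² + 39*9)² - 106)² = (4*(856 - 8*81 + 351)² - 106)² = (4*(856 - 648 + 351)² - 106)² = (4*559² - 106)² = (4*312481 - 106)² = (1249924 - 106)² = 1249818² = 1562045033124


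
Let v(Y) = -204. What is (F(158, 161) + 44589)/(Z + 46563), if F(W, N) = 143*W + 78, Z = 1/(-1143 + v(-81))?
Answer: 90600567/62720360 ≈ 1.4445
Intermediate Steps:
Z = -1/1347 (Z = 1/(-1143 - 204) = 1/(-1347) = -1/1347 ≈ -0.00074239)
F(W, N) = 78 + 143*W
(F(158, 161) + 44589)/(Z + 46563) = ((78 + 143*158) + 44589)/(-1/1347 + 46563) = ((78 + 22594) + 44589)/(62720360/1347) = (22672 + 44589)*(1347/62720360) = 67261*(1347/62720360) = 90600567/62720360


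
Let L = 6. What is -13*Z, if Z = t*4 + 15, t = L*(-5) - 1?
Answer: 1417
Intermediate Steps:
t = -31 (t = 6*(-5) - 1 = -30 - 1 = -31)
Z = -109 (Z = -31*4 + 15 = -124 + 15 = -109)
-13*Z = -13*(-109) = 1417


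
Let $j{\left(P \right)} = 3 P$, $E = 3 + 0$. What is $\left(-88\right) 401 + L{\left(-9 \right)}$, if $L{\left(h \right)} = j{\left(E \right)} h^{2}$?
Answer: $-34559$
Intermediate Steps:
$E = 3$
$L{\left(h \right)} = 9 h^{2}$ ($L{\left(h \right)} = 3 \cdot 3 h^{2} = 9 h^{2}$)
$\left(-88\right) 401 + L{\left(-9 \right)} = \left(-88\right) 401 + 9 \left(-9\right)^{2} = -35288 + 9 \cdot 81 = -35288 + 729 = -34559$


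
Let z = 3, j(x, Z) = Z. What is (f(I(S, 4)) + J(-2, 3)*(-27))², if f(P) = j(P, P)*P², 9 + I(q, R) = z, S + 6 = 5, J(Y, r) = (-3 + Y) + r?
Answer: 26244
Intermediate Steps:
J(Y, r) = -3 + Y + r
S = -1 (S = -6 + 5 = -1)
I(q, R) = -6 (I(q, R) = -9 + 3 = -6)
f(P) = P³ (f(P) = P*P² = P³)
(f(I(S, 4)) + J(-2, 3)*(-27))² = ((-6)³ + (-3 - 2 + 3)*(-27))² = (-216 - 2*(-27))² = (-216 + 54)² = (-162)² = 26244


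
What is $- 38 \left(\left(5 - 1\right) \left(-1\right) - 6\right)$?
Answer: $380$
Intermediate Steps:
$- 38 \left(\left(5 - 1\right) \left(-1\right) - 6\right) = - 38 \left(4 \left(-1\right) - 6\right) = - 38 \left(-4 - 6\right) = \left(-38\right) \left(-10\right) = 380$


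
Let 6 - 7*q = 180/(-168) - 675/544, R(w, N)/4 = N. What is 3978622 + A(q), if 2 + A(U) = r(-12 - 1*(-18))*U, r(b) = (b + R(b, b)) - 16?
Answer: 7575324133/1904 ≈ 3.9786e+6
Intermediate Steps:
R(w, N) = 4*N
r(b) = -16 + 5*b (r(b) = (b + 4*b) - 16 = 5*b - 16 = -16 + 5*b)
q = 31653/26656 (q = 6/7 - (180/(-168) - 675/544)/7 = 6/7 - (180*(-1/168) - 675*1/544)/7 = 6/7 - (-15/14 - 675/544)/7 = 6/7 - 1/7*(-8805/3808) = 6/7 + 8805/26656 = 31653/26656 ≈ 1.1875)
A(U) = -2 + 14*U (A(U) = -2 + (-16 + 5*(-12 - 1*(-18)))*U = -2 + (-16 + 5*(-12 + 18))*U = -2 + (-16 + 5*6)*U = -2 + (-16 + 30)*U = -2 + 14*U)
3978622 + A(q) = 3978622 + (-2 + 14*(31653/26656)) = 3978622 + (-2 + 31653/1904) = 3978622 + 27845/1904 = 7575324133/1904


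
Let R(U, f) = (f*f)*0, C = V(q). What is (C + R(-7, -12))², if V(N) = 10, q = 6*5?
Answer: 100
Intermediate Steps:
q = 30
C = 10
R(U, f) = 0 (R(U, f) = f²*0 = 0)
(C + R(-7, -12))² = (10 + 0)² = 10² = 100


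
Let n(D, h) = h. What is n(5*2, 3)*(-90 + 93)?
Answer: 9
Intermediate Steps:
n(5*2, 3)*(-90 + 93) = 3*(-90 + 93) = 3*3 = 9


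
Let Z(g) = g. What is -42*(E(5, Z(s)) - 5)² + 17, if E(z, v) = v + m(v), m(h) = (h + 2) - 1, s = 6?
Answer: -2671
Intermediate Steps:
m(h) = 1 + h (m(h) = (2 + h) - 1 = 1 + h)
E(z, v) = 1 + 2*v (E(z, v) = v + (1 + v) = 1 + 2*v)
-42*(E(5, Z(s)) - 5)² + 17 = -42*((1 + 2*6) - 5)² + 17 = -42*((1 + 12) - 5)² + 17 = -42*(13 - 5)² + 17 = -42*8² + 17 = -42*64 + 17 = -2688 + 17 = -2671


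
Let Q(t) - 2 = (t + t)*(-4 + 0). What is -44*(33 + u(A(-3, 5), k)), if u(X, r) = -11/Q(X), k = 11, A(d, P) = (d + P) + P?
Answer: -39446/27 ≈ -1461.0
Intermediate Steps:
A(d, P) = d + 2*P (A(d, P) = (P + d) + P = d + 2*P)
Q(t) = 2 - 8*t (Q(t) = 2 + (t + t)*(-4 + 0) = 2 + (2*t)*(-4) = 2 - 8*t)
u(X, r) = -11/(2 - 8*X)
-44*(33 + u(A(-3, 5), k)) = -44*(33 + 11/(2*(-1 + 4*(-3 + 2*5)))) = -44*(33 + 11/(2*(-1 + 4*(-3 + 10)))) = -44*(33 + 11/(2*(-1 + 4*7))) = -44*(33 + 11/(2*(-1 + 28))) = -44*(33 + (11/2)/27) = -44*(33 + (11/2)*(1/27)) = -44*(33 + 11/54) = -44*1793/54 = -39446/27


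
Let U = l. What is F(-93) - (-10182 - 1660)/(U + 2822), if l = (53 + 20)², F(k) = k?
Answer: -746201/8151 ≈ -91.547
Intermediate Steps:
l = 5329 (l = 73² = 5329)
U = 5329
F(-93) - (-10182 - 1660)/(U + 2822) = -93 - (-10182 - 1660)/(5329 + 2822) = -93 - (-11842)/8151 = -93 - 1*(-11842/8151) = -93 + 11842/8151 = -746201/8151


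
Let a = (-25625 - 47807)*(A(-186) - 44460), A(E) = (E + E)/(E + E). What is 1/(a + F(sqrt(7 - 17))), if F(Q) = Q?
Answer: 1632356644/5329176426421885477 - I*sqrt(10)/10658352852843770954 ≈ 3.0631e-10 - 2.9669e-19*I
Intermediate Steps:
A(E) = 1 (A(E) = (2*E)/((2*E)) = (2*E)*(1/(2*E)) = 1)
a = 3264713288 (a = (-25625 - 47807)*(1 - 44460) = -73432*(-44459) = 3264713288)
1/(a + F(sqrt(7 - 17))) = 1/(3264713288 + sqrt(7 - 17)) = 1/(3264713288 + sqrt(-10)) = 1/(3264713288 + I*sqrt(10))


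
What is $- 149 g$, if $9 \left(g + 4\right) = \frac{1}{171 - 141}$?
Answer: $\frac{160771}{270} \approx 595.45$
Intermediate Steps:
$g = - \frac{1079}{270}$ ($g = -4 + \frac{1}{9 \left(171 - 141\right)} = -4 + \frac{1}{9 \cdot 30} = -4 + \frac{1}{9} \cdot \frac{1}{30} = -4 + \frac{1}{270} = - \frac{1079}{270} \approx -3.9963$)
$- 149 g = \left(-149\right) \left(- \frac{1079}{270}\right) = \frac{160771}{270}$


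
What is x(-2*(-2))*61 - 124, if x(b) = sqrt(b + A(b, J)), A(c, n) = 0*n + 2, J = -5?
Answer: -124 + 61*sqrt(6) ≈ 25.419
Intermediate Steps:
A(c, n) = 2 (A(c, n) = 0 + 2 = 2)
x(b) = sqrt(2 + b) (x(b) = sqrt(b + 2) = sqrt(2 + b))
x(-2*(-2))*61 - 124 = sqrt(2 - 2*(-2))*61 - 124 = sqrt(2 + 4)*61 - 124 = sqrt(6)*61 - 124 = 61*sqrt(6) - 124 = -124 + 61*sqrt(6)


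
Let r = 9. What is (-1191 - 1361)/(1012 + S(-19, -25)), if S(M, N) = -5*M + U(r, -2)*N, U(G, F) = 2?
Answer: -2552/1057 ≈ -2.4144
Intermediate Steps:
S(M, N) = -5*M + 2*N
(-1191 - 1361)/(1012 + S(-19, -25)) = (-1191 - 1361)/(1012 + (-5*(-19) + 2*(-25))) = -2552/(1012 + (95 - 50)) = -2552/(1012 + 45) = -2552/1057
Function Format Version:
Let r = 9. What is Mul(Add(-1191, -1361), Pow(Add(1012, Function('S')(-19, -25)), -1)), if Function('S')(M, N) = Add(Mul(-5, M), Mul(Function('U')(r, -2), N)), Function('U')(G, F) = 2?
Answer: Rational(-2552, 1057) ≈ -2.4144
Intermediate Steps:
Function('S')(M, N) = Add(Mul(-5, M), Mul(2, N))
Mul(Add(-1191, -1361), Pow(Add(1012, Function('S')(-19, -25)), -1)) = Mul(Add(-1191, -1361), Pow(Add(1012, Add(Mul(-5, -19), Mul(2, -25))), -1)) = Mul(-2552, Pow(Add(1012, Add(95, -50)), -1)) = Mul(-2552, Pow(Add(1012, 45), -1)) = Mul(-2552, Pow(1057, -1)) = Mul(-2552, Rational(1, 1057)) = Rational(-2552, 1057)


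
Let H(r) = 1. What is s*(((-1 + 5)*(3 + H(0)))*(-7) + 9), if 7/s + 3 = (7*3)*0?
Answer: 721/3 ≈ 240.33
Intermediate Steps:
s = -7/3 (s = 7/(-3 + (7*3)*0) = 7/(-3 + 21*0) = 7/(-3 + 0) = 7/(-3) = 7*(-⅓) = -7/3 ≈ -2.3333)
s*(((-1 + 5)*(3 + H(0)))*(-7) + 9) = -7*(((-1 + 5)*(3 + 1))*(-7) + 9)/3 = -7*((4*4)*(-7) + 9)/3 = -7*(16*(-7) + 9)/3 = -7*(-112 + 9)/3 = -7/3*(-103) = 721/3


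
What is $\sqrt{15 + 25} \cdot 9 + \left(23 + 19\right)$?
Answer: $42 + 18 \sqrt{10} \approx 98.921$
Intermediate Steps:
$\sqrt{15 + 25} \cdot 9 + \left(23 + 19\right) = \sqrt{40} \cdot 9 + 42 = 2 \sqrt{10} \cdot 9 + 42 = 18 \sqrt{10} + 42 = 42 + 18 \sqrt{10}$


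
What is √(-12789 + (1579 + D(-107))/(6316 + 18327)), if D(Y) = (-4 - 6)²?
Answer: 4*I*√485401869979/24643 ≈ 113.09*I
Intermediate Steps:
D(Y) = 100 (D(Y) = (-10)² = 100)
√(-12789 + (1579 + D(-107))/(6316 + 18327)) = √(-12789 + (1579 + 100)/(6316 + 18327)) = √(-12789 + 1679/24643) = √(-315157648/24643) = 4*I*√485401869979/24643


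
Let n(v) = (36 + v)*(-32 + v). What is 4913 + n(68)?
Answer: 8657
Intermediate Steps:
n(v) = (-32 + v)*(36 + v)
4913 + n(68) = 4913 + (-1152 + 68² + 4*68) = 4913 + (-1152 + 4624 + 272) = 4913 + 3744 = 8657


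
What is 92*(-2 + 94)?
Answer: 8464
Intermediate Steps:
92*(-2 + 94) = 92*92 = 8464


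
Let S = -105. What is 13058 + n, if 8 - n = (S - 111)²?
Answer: -33590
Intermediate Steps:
n = -46648 (n = 8 - (-105 - 111)² = 8 - 1*(-216)² = 8 - 1*46656 = 8 - 46656 = -46648)
13058 + n = 13058 - 46648 = -33590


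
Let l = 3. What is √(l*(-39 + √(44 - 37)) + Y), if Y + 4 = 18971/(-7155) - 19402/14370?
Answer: √(-163141100740455 + 3915336096675*√7)/1142415 ≈ 10.82*I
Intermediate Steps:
Y = -27423466/3427245 (Y = -4 + (18971/(-7155) - 19402/14370) = -4 + (18971*(-1/7155) - 19402*1/14370) = -4 + (-18971/7155 - 9701/7185) = -4 - 13714486/3427245 = -27423466/3427245 ≈ -8.0016)
√(l*(-39 + √(44 - 37)) + Y) = √(3*(-39 + √(44 - 37)) - 27423466/3427245) = √(3*(-39 + √7) - 27423466/3427245) = √((-117 + 3*√7) - 27423466/3427245) = √(-428411131/3427245 + 3*√7)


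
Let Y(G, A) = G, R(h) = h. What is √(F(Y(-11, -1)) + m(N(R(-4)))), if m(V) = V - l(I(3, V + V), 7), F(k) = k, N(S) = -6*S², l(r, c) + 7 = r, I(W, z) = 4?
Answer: 2*I*√26 ≈ 10.198*I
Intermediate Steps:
l(r, c) = -7 + r
m(V) = 3 + V (m(V) = V - (-7 + 4) = V - 1*(-3) = V + 3 = 3 + V)
√(F(Y(-11, -1)) + m(N(R(-4)))) = √(-11 + (3 - 6*(-4)²)) = √(-11 + (3 - 6*16)) = √(-11 + (3 - 96)) = √(-11 - 93) = √(-104) = 2*I*√26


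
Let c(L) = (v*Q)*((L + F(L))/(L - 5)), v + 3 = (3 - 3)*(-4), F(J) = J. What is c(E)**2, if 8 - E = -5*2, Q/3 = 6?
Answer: 3779136/169 ≈ 22362.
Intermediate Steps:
Q = 18 (Q = 3*6 = 18)
E = 18 (E = 8 - (-5)*2 = 8 - 1*(-10) = 8 + 10 = 18)
v = -3 (v = -3 + (3 - 3)*(-4) = -3 + 0*(-4) = -3 + 0 = -3)
c(L) = -108*L/(-5 + L) (c(L) = (-3*18)*((L + L)/(L - 5)) = -54*2*L/(-5 + L) = -108*L/(-5 + L))
c(E)**2 = (-108*18/(-5 + 18))**2 = (-108*18/13)**2 = (-108*18*1/13)**2 = (-1944/13)**2 = 3779136/169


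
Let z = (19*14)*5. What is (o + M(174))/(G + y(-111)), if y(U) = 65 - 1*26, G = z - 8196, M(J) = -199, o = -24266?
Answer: 24465/6827 ≈ 3.5836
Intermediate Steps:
z = 1330 (z = 266*5 = 1330)
G = -6866 (G = 1330 - 8196 = -6866)
y(U) = 39 (y(U) = 65 - 26 = 39)
(o + M(174))/(G + y(-111)) = (-24266 - 199)/(-6866 + 39) = -24465/(-6827) = -24465*(-1/6827) = 24465/6827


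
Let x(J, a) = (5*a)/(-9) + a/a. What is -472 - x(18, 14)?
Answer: -4187/9 ≈ -465.22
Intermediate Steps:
x(J, a) = 1 - 5*a/9 (x(J, a) = (5*a)*(-⅑) + 1 = -5*a/9 + 1 = 1 - 5*a/9)
-472 - x(18, 14) = -472 - (1 - 5/9*14) = -472 - (1 - 70/9) = -472 - 1*(-61/9) = -472 + 61/9 = -4187/9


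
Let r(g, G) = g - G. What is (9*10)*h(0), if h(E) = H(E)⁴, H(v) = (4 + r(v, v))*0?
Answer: 0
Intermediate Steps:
H(v) = 0 (H(v) = (4 + (v - v))*0 = (4 + 0)*0 = 4*0 = 0)
h(E) = 0 (h(E) = 0⁴ = 0)
(9*10)*h(0) = (9*10)*0 = 90*0 = 0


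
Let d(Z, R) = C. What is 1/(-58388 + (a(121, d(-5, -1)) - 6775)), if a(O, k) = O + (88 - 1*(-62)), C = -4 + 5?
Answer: -1/64892 ≈ -1.5410e-5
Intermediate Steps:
C = 1
d(Z, R) = 1
a(O, k) = 150 + O (a(O, k) = O + (88 + 62) = O + 150 = 150 + O)
1/(-58388 + (a(121, d(-5, -1)) - 6775)) = 1/(-58388 + ((150 + 121) - 6775)) = 1/(-58388 + (271 - 6775)) = 1/(-58388 - 6504) = 1/(-64892) = -1/64892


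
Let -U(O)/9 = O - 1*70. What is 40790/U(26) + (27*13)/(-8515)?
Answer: 13353379/129690 ≈ 102.96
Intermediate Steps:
U(O) = 630 - 9*O (U(O) = -9*(O - 1*70) = -9*(O - 70) = -9*(-70 + O) = 630 - 9*O)
40790/U(26) + (27*13)/(-8515) = 40790/(630 - 9*26) + (27*13)/(-8515) = 40790/(630 - 234) + 351*(-1/8515) = 40790/396 - 27/655 = 40790*(1/396) - 27/655 = 20395/198 - 27/655 = 13353379/129690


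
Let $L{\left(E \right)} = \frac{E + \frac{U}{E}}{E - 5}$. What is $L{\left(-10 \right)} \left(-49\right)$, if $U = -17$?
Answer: $- \frac{4067}{150} \approx -27.113$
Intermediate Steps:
$L{\left(E \right)} = \frac{E - \frac{17}{E}}{-5 + E}$ ($L{\left(E \right)} = \frac{E - \frac{17}{E}}{E - 5} = \frac{E - \frac{17}{E}}{-5 + E}$)
$L{\left(-10 \right)} \left(-49\right) = \frac{-17 + \left(-10\right)^{2}}{\left(-10\right) \left(-5 - 10\right)} \left(-49\right) = - \frac{-17 + 100}{10 \left(-15\right)} \left(-49\right) = \left(- \frac{1}{10}\right) \left(- \frac{1}{15}\right) 83 \left(-49\right) = \frac{83}{150} \left(-49\right) = - \frac{4067}{150}$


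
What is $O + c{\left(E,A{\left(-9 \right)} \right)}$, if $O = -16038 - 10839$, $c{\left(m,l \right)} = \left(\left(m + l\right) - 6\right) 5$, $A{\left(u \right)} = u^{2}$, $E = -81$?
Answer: $-26907$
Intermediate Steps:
$c{\left(m,l \right)} = -30 + 5 l + 5 m$ ($c{\left(m,l \right)} = \left(\left(l + m\right) - 6\right) 5 = \left(-6 + l + m\right) 5 = -30 + 5 l + 5 m$)
$O = -26877$ ($O = -16038 - 10839 = -26877$)
$O + c{\left(E,A{\left(-9 \right)} \right)} = -26877 + \left(-30 + 5 \left(-9\right)^{2} + 5 \left(-81\right)\right) = -26877 - 30 = -26907$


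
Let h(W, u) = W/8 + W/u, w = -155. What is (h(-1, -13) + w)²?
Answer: 260015625/10816 ≈ 24040.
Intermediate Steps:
h(W, u) = W/8 + W/u (h(W, u) = W*(⅛) + W/u = W/8 + W/u)
(h(-1, -13) + w)² = (((⅛)*(-1) - 1/(-13)) - 155)² = ((-⅛ - 1*(-1/13)) - 155)² = ((-⅛ + 1/13) - 155)² = (-5/104 - 155)² = (-16125/104)² = 260015625/10816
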